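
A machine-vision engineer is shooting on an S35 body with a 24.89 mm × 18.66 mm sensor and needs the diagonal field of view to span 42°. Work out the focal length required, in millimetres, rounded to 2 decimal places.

40.52 mm

Sensor diagonal = √(24.89² + 18.66²) = √967.7077 ≈ 31.1080 mm.
From α = 2·arctan(d/2f) we get f = d / (2·tan(α/2)).
With d = 31.1080 mm and α/2 = 21°, tan(α/2) ≈ 0.38386, so f ≈ 31.1080 / 0.76773 ≈ 40.5196 mm.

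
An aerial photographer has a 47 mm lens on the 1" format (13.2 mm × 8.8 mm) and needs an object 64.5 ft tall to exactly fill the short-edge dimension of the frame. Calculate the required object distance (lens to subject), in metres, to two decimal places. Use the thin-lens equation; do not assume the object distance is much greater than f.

105.05 m

W: 64.5 ft × 304.8 mm/ft = 19659.60 mm.
Magnification m = h/W = dᵢ/dₒ; combined with 1/f = 1/dₒ + 1/dᵢ this gives dₒ = f·(1 + W/h).
dₒ = 47 mm × (1 + 19659.6/8.8) = 47 × 2235.0454 ≈ 105047.133 mm = 105.047 m.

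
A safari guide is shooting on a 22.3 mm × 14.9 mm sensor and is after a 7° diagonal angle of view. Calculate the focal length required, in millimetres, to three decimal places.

219.250 mm

Sensor diagonal = √(22.3² + 14.9²) = √719.3000 ≈ 26.8198 mm.
From α = 2·arctan(d/2f) we get f = d / (2·tan(α/2)).
With d = 26.8198 mm and α/2 = 3.5°, tan(α/2) ≈ 0.06116, so f ≈ 26.8198 / 0.12233 ≈ 219.2497 mm.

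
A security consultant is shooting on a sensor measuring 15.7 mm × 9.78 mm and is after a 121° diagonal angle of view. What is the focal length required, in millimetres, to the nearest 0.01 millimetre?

Sensor diagonal = √(15.7² + 9.78²) = √342.1384 ≈ 18.4970 mm.
From α = 2·arctan(d/2f) we get f = d / (2·tan(α/2)).
With d = 18.4970 mm and α/2 = 60.5°, tan(α/2) ≈ 1.76749, so f ≈ 18.4970 / 3.53499 ≈ 5.2325 mm.

5.23 mm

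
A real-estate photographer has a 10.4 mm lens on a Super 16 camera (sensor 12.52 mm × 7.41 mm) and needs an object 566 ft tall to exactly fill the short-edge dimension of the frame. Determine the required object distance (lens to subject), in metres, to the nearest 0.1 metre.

242.1 m

W: 566 ft × 304.8 mm/ft = 172516.79 mm.
Magnification m = h/W = dᵢ/dₒ; combined with 1/f = 1/dₒ + 1/dᵢ this gives dₒ = f·(1 + W/h).
dₒ = 10.4 mm × (1 + 172517/7.41) = 10.4 × 23282.6187 ≈ 242139.234 mm = 242.139 m.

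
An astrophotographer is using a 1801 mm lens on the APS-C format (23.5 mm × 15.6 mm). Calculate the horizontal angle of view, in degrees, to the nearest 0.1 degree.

Angle of view α = 2·arctan(w/2f) with w = 23.5 mm and f = 1801 mm.
w/2f = 0.00652; arctan(0.00652) ≈ 0.3738°, so α ≈ 0.7476°.

0.7°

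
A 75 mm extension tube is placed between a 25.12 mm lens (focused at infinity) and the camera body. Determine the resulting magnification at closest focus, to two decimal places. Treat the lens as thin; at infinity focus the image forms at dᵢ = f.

The tube moves the image plane from f to f + e, so dᵢ = 25.12 + 75 = 100.12 mm. Focus is achieved when 1/f = 1/dₒ + 1/dᵢ, giving dₒ = 1/(1/f − 1/(f+e)).
Magnification m = dᵢ/dₒ = (f+e)·(1/f − 1/(f+e)) = e/f = 75/25.12 ≈ 2.9857.

2.99×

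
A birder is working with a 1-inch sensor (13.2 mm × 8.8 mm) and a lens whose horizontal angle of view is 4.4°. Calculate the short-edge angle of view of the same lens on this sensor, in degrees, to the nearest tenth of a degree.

2.9°

From the horizontal AOV: f = 13.2 / (2·tan(2.2°)) = 13.2 / 0.07683 ≈ 171.8029 mm.
Short-edge AOV = 2·arctan(8.8 / (2 × 171.8029)) = 2·arctan(0.02561) ≈ 2.9341°.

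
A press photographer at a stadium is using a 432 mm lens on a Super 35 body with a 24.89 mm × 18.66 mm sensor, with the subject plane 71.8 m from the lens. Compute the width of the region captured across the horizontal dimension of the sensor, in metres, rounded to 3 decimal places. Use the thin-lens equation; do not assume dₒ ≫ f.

4.112 m

dₒ: 71.8 m = 71800 mm.
Similar triangles through the lens centre give W/dₒ = w/dᵢ; with 1/f = 1/dₒ + 1/dᵢ this gives W = w·(dₒ − f)/f.
W = 24.89 mm × (71800 − 432) / 432 = 24.89 × 165.2037 ≈ 4111.920 mm = 4.11192 m.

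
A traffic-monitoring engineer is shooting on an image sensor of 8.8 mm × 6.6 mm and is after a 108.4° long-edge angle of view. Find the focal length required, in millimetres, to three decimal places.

From α = 2·arctan(w/2f) we get f = w / (2·tan(α/2)).
With w = 8.8 mm and α/2 = 54.2°, tan(α/2) ≈ 1.38653, so f ≈ 8.8 / 2.77307 ≈ 3.1734 mm.

3.173 mm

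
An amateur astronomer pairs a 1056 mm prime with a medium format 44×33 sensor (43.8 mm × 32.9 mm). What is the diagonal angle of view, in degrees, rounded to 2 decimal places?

Sensor diagonal = √(43.8² + 32.9²) = √3000.8500 ≈ 54.7800 mm.
Angle of view α = 2·arctan(d/2f) with d = 54.7800 mm and f = 1056 mm.
d/2f = 0.02594; arctan(0.02594) ≈ 1.4858°, so α ≈ 2.9716°.

2.97°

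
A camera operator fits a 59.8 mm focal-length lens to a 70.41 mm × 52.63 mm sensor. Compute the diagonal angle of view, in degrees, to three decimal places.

72.632°

Sensor diagonal = √(70.41² + 52.63²) = √7727.4850 ≈ 87.9061 mm.
Angle of view α = 2·arctan(d/2f) with d = 87.9061 mm and f = 59.8 mm.
d/2f = 0.73500; arctan(0.73500) ≈ 36.3159°, so α ≈ 72.6318°.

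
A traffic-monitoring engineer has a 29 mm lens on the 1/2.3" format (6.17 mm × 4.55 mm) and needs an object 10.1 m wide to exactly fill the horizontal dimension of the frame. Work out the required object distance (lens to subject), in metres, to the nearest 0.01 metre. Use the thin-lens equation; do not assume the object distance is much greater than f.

W: 10.1 m = 10100 mm.
Magnification m = w/W = dᵢ/dₒ; combined with 1/f = 1/dₒ + 1/dᵢ this gives dₒ = f·(1 + W/w).
dₒ = 29 mm × (1 + 10100/6.17) = 29 × 1637.9530 ≈ 47500.637 mm = 47.5006 m.

47.50 m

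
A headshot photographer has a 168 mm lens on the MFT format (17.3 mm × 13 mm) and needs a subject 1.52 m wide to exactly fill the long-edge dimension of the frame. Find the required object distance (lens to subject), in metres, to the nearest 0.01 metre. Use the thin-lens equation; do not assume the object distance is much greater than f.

14.93 m

W: 1.52 m = 1520 mm.
Magnification m = w/W = dᵢ/dₒ; combined with 1/f = 1/dₒ + 1/dᵢ this gives dₒ = f·(1 + W/w).
dₒ = 168 mm × (1 + 1520/17.3) = 168 × 88.8613 ≈ 14928.694 mm = 14.9287 m.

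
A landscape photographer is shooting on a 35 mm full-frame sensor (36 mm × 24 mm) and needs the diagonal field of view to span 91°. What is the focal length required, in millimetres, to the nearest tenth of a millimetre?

Sensor diagonal = √(36² + 24²) = √1872.0000 ≈ 43.2666 mm.
From α = 2·arctan(d/2f) we get f = d / (2·tan(α/2)).
With d = 43.2666 mm and α/2 = 45.5°, tan(α/2) ≈ 1.01761, so f ≈ 43.2666 / 2.03521 ≈ 21.2590 mm.

21.3 mm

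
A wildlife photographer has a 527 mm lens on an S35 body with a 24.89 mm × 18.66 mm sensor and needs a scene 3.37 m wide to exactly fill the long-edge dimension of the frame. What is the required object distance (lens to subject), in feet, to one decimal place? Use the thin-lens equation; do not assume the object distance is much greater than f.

235.8 ft

W: 3.37 m = 3370 mm.
Magnification m = w/W = dᵢ/dₒ; combined with 1/f = 1/dₒ + 1/dᵢ this gives dₒ = f·(1 + W/w).
dₒ = 527 mm × (1 + 3370/24.89) = 527 × 136.3957 ≈ 71880.556 mm = 71880.556/304.8 ft = 235.829 ft.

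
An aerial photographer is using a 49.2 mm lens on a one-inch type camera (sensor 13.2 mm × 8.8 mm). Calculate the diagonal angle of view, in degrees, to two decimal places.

18.32°

Sensor diagonal = √(13.2² + 8.8²) = √251.6800 ≈ 15.8644 mm.
Angle of view α = 2·arctan(d/2f) with d = 15.8644 mm and f = 49.2 mm.
d/2f = 0.16122; arctan(0.16122) ≈ 9.1586°, so α ≈ 18.3173°.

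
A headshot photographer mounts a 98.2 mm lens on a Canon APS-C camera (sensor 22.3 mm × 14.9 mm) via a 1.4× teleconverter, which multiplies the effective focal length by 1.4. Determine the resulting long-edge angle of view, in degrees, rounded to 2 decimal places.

9.27°

Effective focal length f = 98.2 × 1.4 = 137.48 mm.
α = 2·arctan(22.3 / (2 × 137.48)) = 2·arctan(0.08110) ≈ 9.2734°.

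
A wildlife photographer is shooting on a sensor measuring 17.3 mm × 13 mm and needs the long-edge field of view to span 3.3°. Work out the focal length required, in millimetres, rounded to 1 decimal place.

300.3 mm

From α = 2·arctan(w/2f) we get f = w / (2·tan(α/2)).
With w = 17.3 mm and α/2 = 1.65°, tan(α/2) ≈ 0.02881, so f ≈ 17.3 / 0.05761 ≈ 300.2857 mm.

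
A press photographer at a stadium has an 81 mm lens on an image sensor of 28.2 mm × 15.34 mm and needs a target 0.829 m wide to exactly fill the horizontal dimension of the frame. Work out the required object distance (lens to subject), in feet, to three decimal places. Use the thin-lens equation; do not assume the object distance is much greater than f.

8.078 ft

W: 0.829 m = 829 mm.
Magnification m = w/W = dᵢ/dₒ; combined with 1/f = 1/dₒ + 1/dᵢ this gives dₒ = f·(1 + W/w).
dₒ = 81 mm × (1 + 829/28.2) = 81 × 30.3972 ≈ 2462.170 mm = 2462.170/304.8 ft = 8.07799 ft.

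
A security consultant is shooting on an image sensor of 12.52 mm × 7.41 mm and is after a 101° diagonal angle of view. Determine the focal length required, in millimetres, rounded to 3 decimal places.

5.996 mm

Sensor diagonal = √(12.52² + 7.41²) = √211.6585 ≈ 14.5485 mm.
From α = 2·arctan(d/2f) we get f = d / (2·tan(α/2)).
With d = 14.5485 mm and α/2 = 50.5°, tan(α/2) ≈ 1.21310, so f ≈ 14.5485 / 2.42619 ≈ 5.9964 mm.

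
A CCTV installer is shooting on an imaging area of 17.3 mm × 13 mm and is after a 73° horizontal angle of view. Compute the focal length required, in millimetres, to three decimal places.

11.690 mm

From α = 2·arctan(w/2f) we get f = w / (2·tan(α/2)).
With w = 17.3 mm and α/2 = 36.5°, tan(α/2) ≈ 0.73996, so f ≈ 17.3 / 1.47992 ≈ 11.6898 mm.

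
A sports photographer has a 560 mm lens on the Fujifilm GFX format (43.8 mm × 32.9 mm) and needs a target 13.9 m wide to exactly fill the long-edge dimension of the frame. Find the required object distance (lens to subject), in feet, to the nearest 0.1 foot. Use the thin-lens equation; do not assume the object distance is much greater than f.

W: 13.9 m = 13900 mm.
Magnification m = w/W = dᵢ/dₒ; combined with 1/f = 1/dₒ + 1/dᵢ this gives dₒ = f·(1 + W/w).
dₒ = 560 mm × (1 + 13900/43.8) = 560 × 318.3516 ≈ 178276.895 mm = 178276.895/304.8 ft = 584.898 ft.

584.9 ft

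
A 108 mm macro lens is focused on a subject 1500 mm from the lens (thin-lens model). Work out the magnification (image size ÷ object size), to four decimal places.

Thin lens: 1/f = 1/dₒ + 1/dᵢ → 1/dᵢ = 1/108 − 1/1500 = 0.0085926 mm⁻¹, so dᵢ ≈ 116.3793 mm.
Magnification m = dᵢ/dₒ = 116.3793/1500 ≈ 0.07759.

0.0776×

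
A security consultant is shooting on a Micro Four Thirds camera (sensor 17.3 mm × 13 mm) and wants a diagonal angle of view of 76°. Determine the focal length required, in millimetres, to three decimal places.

13.849 mm

Sensor diagonal = √(17.3² + 13²) = √468.2900 ≈ 21.6400 mm.
From α = 2·arctan(d/2f) we get f = d / (2·tan(α/2)).
With d = 21.6400 mm and α/2 = 38°, tan(α/2) ≈ 0.78129, so f ≈ 21.6400 / 1.56257 ≈ 13.8490 mm.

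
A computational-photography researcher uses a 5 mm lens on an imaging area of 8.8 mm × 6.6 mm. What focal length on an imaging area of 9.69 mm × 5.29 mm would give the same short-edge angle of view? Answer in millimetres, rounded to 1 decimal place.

Equal angle of view means equal height/f ratio, so f₂ = f₁ · (height₂/height₁) = 5 × 5.29/6.6.
f₂ = 5 × 0.80152 ≈ 4.008 mm.

4.0 mm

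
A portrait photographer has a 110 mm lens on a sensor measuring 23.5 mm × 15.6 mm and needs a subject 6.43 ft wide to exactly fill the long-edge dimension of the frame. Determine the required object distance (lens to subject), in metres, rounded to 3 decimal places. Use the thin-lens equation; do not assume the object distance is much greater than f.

W: 6.43 ft × 304.8 mm/ft = 1959.86 mm.
Magnification m = w/W = dᵢ/dₒ; combined with 1/f = 1/dₒ + 1/dᵢ this gives dₒ = f·(1 + W/w).
dₒ = 110 mm × (1 + 1959.86/23.5) = 110 × 84.3985 ≈ 9283.831 mm = 9.28383 m.

9.284 m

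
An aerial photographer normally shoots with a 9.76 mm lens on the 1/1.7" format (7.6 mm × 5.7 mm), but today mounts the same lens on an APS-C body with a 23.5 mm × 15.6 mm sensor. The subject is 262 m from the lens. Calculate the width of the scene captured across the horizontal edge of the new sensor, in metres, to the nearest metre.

The focal length stays 9.76 mm; the relevant sensor dimension is now w = 23.5 mm. Object distance dₒ = 262 m = 262000 mm.
Thin-lens field width W = w·(dₒ − f)/f = 23.5 × (262000 − 9.76)/9.76 ≈ 630816.664 mm = 630.817 m.

631 m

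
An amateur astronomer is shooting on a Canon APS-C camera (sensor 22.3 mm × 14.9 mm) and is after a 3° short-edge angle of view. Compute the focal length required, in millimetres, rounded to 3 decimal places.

284.504 mm

From α = 2·arctan(h/2f) we get f = h / (2·tan(α/2)).
With h = 14.9 mm and α/2 = 1.5°, tan(α/2) ≈ 0.02619, so f ≈ 14.9 / 0.05237 ≈ 284.5040 mm.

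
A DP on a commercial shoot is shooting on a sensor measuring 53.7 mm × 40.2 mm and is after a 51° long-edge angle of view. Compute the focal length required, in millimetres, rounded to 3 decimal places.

From α = 2·arctan(w/2f) we get f = w / (2·tan(α/2)).
With w = 53.7 mm and α/2 = 25.5°, tan(α/2) ≈ 0.47698, so f ≈ 53.7 / 0.95395 ≈ 56.2922 mm.

56.292 mm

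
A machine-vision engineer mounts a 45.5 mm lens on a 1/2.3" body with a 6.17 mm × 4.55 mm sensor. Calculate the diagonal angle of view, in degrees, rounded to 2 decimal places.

9.63°

Sensor diagonal = √(6.17² + 4.55²) = √58.7714 ≈ 7.6663 mm.
Angle of view α = 2·arctan(d/2f) with d = 7.6663 mm and f = 45.5 mm.
d/2f = 0.08424; arctan(0.08424) ≈ 4.8155°, so α ≈ 9.6310°.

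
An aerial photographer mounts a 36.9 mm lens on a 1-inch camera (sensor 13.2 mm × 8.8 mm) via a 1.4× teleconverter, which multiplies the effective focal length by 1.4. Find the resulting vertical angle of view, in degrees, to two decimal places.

Effective focal length f = 36.9 × 1.4 = 51.66 mm.
α = 2·arctan(8.8 / (2 × 51.66)) = 2·arctan(0.08517) ≈ 9.7365°.

9.74°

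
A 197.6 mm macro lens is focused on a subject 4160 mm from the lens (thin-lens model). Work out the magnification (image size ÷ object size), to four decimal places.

0.0499×

Thin lens: 1/f = 1/dₒ + 1/dᵢ → 1/dᵢ = 1/197.6 − 1/4160 = 0.0048203 mm⁻¹, so dᵢ ≈ 207.4541 mm.
Magnification m = dᵢ/dₒ = 207.4541/4160 ≈ 0.04987.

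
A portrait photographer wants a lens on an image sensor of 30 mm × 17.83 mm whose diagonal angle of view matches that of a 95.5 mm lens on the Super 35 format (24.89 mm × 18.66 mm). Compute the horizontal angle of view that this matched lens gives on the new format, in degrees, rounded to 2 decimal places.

Sensor diagonal = √(24.89² + 18.66²) = √967.7077 ≈ 31.1080 mm.
Sensor diagonal = √(30² + 17.83²) = √1217.9089 ≈ 34.8986 mm.
Equal diagonal AOV ⇒ f₂ = f₁ · 34.8986/31.1080 = 95.5 × 1.12185 ≈ 107.1368 mm.
Horizontal AOV on the new format = 2·arctan(30 / (2 × 107.1368)) = 2·arctan(0.14001) ≈ 15.9401°.

15.94°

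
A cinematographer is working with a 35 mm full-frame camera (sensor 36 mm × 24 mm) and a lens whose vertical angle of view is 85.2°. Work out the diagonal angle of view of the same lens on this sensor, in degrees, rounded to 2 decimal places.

From the vertical AOV: f = 24 / (2·tan(42.6°)) = 24 / 1.83909 ≈ 13.0499 mm.
Sensor diagonal = √(36² + 24²) = √1872.0000 ≈ 43.2666 mm.
Diagonal AOV = 2·arctan(43.2666 / (2 × 13.0499)) = 2·arctan(1.65774) ≈ 117.8006°.

117.80°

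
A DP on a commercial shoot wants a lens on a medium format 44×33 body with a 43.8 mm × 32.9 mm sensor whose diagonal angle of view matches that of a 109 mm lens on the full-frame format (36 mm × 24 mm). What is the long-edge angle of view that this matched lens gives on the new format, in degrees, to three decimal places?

18.034°

Sensor diagonal = √(36² + 24²) = √1872.0000 ≈ 43.2666 mm.
Sensor diagonal = √(43.8² + 32.9²) = √3000.8500 ≈ 54.7800 mm.
Equal diagonal AOV ⇒ f₂ = f₁ · 54.7800/43.2666 = 109 × 1.26610 ≈ 138.0053 mm.
Long-edge AOV on the new format = 2·arctan(43.8 / (2 × 138.0053)) = 2·arctan(0.15869) ≈ 18.0341°.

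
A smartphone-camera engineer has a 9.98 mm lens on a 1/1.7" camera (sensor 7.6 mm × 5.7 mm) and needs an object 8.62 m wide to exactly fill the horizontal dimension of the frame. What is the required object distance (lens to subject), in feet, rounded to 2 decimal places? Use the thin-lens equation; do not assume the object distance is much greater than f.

W: 8.62 m = 8620 mm.
Magnification m = w/W = dᵢ/dₒ; combined with 1/f = 1/dₒ + 1/dᵢ this gives dₒ = f·(1 + W/w).
dₒ = 9.98 mm × (1 + 8620/7.6) = 9.98 × 1135.2105 ≈ 11329.401 mm = 11329.401/304.8 ft = 37.17 ft.

37.17 ft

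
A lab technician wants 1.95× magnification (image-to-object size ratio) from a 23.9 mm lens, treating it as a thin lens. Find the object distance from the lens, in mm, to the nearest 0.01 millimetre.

36.16 mm

With m = dᵢ/dₒ and 1/f = 1/dₒ + 1/dᵢ, substituting dᵢ = m·dₒ gives 1/f = (1 + 1/m)/dₒ, hence dₒ = f·(1 + 1/m).
dₒ = 23.9 × (1 + 1/1.95) = 23.9 × 1.51282 ≈ 36.156 mm.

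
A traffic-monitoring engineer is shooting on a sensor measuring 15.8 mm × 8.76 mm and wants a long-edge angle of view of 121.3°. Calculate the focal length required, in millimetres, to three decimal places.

4.442 mm

From α = 2·arctan(w/2f) we get f = w / (2·tan(α/2)).
With w = 15.8 mm and α/2 = 60.65°, tan(α/2) ≈ 1.77834, so f ≈ 15.8 / 3.55668 ≈ 4.4423 mm.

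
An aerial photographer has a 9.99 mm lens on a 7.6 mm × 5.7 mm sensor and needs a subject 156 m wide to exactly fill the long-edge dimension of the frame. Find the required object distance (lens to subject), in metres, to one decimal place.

205.1 m

W: 156 m = 156000 mm.
Magnification m = w/W = dᵢ/dₒ; combined with 1/f = 1/dₒ + 1/dᵢ this gives dₒ = f·(1 + W/w).
dₒ = 9.99 mm × (1 + 156000/7.6) = 9.99 × 20527.3158 ≈ 205067.885 mm = 205.068 m.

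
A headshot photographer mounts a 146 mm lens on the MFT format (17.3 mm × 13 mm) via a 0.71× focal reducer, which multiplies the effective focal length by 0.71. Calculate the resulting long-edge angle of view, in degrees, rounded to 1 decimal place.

9.5°

Effective focal length f = 146 × 0.71 = 103.66 mm.
α = 2·arctan(17.3 / (2 × 103.66)) = 2·arctan(0.08345) ≈ 9.5401°.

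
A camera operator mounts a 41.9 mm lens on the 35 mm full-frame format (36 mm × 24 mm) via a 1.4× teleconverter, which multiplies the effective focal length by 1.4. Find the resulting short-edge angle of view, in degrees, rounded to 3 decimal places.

Effective focal length f = 41.9 × 1.4 = 58.66 mm.
α = 2·arctan(24 / (2 × 58.66)) = 2·arctan(0.20457) ≈ 23.1228°.

23.123°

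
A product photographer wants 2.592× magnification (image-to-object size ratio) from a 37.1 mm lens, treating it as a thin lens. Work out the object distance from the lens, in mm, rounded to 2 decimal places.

51.41 mm

With m = dᵢ/dₒ and 1/f = 1/dₒ + 1/dᵢ, substituting dᵢ = m·dₒ gives 1/f = (1 + 1/m)/dₒ, hence dₒ = f·(1 + 1/m).
dₒ = 37.1 × (1 + 1/2.592) = 37.1 × 1.38580 ≈ 51.413 mm.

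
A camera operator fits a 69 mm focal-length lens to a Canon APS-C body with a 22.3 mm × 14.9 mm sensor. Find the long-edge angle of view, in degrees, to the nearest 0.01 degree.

Angle of view α = 2·arctan(w/2f) with w = 22.3 mm and f = 69 mm.
w/2f = 0.16159; arctan(0.16159) ≈ 9.1793°, so α ≈ 18.3586°.

18.36°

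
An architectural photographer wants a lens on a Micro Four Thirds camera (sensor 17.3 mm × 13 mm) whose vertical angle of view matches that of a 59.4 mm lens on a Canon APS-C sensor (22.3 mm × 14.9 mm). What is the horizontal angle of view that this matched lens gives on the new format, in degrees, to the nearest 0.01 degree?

Equal vertical AOV ⇒ f₂ = f₁ · 13/14.9 = 59.4 × 0.87248 ≈ 51.8255 mm.
Horizontal AOV on the new format = 2·arctan(17.3 / (2 × 51.8255)) = 2·arctan(0.16691) ≈ 18.9514°.

18.95°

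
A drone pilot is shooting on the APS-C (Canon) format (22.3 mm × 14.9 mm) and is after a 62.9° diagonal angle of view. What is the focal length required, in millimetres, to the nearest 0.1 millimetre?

Sensor diagonal = √(22.3² + 14.9²) = √719.3000 ≈ 26.8198 mm.
From α = 2·arctan(d/2f) we get f = d / (2·tan(α/2)).
With d = 26.8198 mm and α/2 = 31.45°, tan(α/2) ≈ 0.61160, so f ≈ 26.8198 / 1.22320 ≈ 21.9259 mm.

21.9 mm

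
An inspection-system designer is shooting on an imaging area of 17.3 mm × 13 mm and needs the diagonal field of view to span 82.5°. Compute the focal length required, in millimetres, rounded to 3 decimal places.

Sensor diagonal = √(17.3² + 13²) = √468.2900 ≈ 21.6400 mm.
From α = 2·arctan(d/2f) we get f = d / (2·tan(α/2)).
With d = 21.6400 mm and α/2 = 41.25°, tan(α/2) ≈ 0.87698, so f ≈ 21.6400 / 1.75395 ≈ 12.3379 mm.

12.338 mm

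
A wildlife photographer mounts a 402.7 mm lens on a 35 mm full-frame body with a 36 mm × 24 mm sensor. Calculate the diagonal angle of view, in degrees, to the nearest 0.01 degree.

Sensor diagonal = √(36² + 24²) = √1872.0000 ≈ 43.2666 mm.
Angle of view α = 2·arctan(d/2f) with d = 43.2666 mm and f = 402.7 mm.
d/2f = 0.05372; arctan(0.05372) ≈ 3.0750°, so α ≈ 6.1500°.

6.15°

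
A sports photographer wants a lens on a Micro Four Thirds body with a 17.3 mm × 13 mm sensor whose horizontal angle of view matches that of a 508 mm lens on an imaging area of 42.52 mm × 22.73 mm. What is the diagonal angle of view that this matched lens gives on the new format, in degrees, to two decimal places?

Equal horizontal AOV ⇒ f₂ = f₁ · 17.3/42.52 = 508 × 0.40687 ≈ 206.6886 mm.
Sensor diagonal = √(17.3² + 13²) = √468.2900 ≈ 21.6400 mm.
Diagonal AOV on the new format = 2·arctan(21.6400 / (2 × 206.6886)) = 2·arctan(0.05235) ≈ 5.9933°.

5.99°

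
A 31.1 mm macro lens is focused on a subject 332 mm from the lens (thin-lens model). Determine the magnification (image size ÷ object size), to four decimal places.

0.1034×

Thin lens: 1/f = 1/dₒ + 1/dᵢ → 1/dᵢ = 1/31.1 − 1/332 = 0.0291423 mm⁻¹, so dᵢ ≈ 34.3144 mm.
Magnification m = dᵢ/dₒ = 34.3144/332 ≈ 0.10336.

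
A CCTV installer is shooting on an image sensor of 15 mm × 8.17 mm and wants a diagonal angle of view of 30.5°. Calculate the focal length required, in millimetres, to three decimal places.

31.326 mm

Sensor diagonal = √(15² + 8.17²) = √291.7489 ≈ 17.0807 mm.
From α = 2·arctan(d/2f) we get f = d / (2·tan(α/2)).
With d = 17.0807 mm and α/2 = 15.25°, tan(α/2) ≈ 0.27263, so f ≈ 17.0807 / 0.54526 ≈ 31.3256 mm.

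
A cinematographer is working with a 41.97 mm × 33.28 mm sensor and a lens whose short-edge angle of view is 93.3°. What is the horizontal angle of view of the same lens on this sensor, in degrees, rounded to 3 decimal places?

106.367°

From the short-edge AOV: f = 33.28 / (2·tan(46.65°)) = 33.28 / 2.11864 ≈ 15.7082 mm.
Horizontal AOV = 2·arctan(41.97 / (2 × 15.7082)) = 2·arctan(1.33593) ≈ 106.3671°.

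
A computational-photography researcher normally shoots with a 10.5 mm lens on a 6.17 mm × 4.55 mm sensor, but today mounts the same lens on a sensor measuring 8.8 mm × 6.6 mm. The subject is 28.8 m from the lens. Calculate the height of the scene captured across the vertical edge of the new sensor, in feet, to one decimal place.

The focal length stays 10.5 mm; the relevant sensor dimension is now h = 6.6 mm. Object distance dₒ = 28.8 m = 28800 mm.
Thin-lens field height W = h·(dₒ − f)/f = 6.6 × (28800 − 10.5)/10.5 ≈ 18096.257 mm = 18096.257/304.8 ft = 59.3709 ft.

59.4 ft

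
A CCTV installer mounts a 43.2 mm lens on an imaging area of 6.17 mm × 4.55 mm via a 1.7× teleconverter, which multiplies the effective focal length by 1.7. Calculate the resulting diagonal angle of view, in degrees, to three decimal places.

Effective focal length f = 43.2 × 1.7 = 73.44 mm.
Sensor diagonal = √(6.17² + 4.55²) = √58.7714 ≈ 7.6663 mm.
α = 2·arctan(7.666 / (2 × 73.44)) = 2·arctan(0.05219) ≈ 5.9756°.

5.976°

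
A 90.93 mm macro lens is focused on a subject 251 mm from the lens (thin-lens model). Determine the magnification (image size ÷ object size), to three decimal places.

0.568×

Thin lens: 1/f = 1/dₒ + 1/dᵢ → 1/dᵢ = 1/90.93 − 1/251 = 0.0070134 mm⁻¹, so dᵢ ≈ 142.5841 mm.
Magnification m = dᵢ/dₒ = 142.5841/251 ≈ 0.56806.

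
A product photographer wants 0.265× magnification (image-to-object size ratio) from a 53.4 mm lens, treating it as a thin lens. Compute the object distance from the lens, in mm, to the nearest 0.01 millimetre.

254.91 mm

With m = dᵢ/dₒ and 1/f = 1/dₒ + 1/dᵢ, substituting dᵢ = m·dₒ gives 1/f = (1 + 1/m)/dₒ, hence dₒ = f·(1 + 1/m).
dₒ = 53.4 × (1 + 1/0.265) = 53.4 × 4.77358 ≈ 254.909 mm.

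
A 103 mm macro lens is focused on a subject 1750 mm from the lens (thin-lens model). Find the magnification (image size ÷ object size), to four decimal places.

Thin lens: 1/f = 1/dₒ + 1/dᵢ → 1/dᵢ = 1/103 − 1/1750 = 0.0091373 mm⁻¹, so dᵢ ≈ 109.4414 mm.
Magnification m = dᵢ/dₒ = 109.4414/1750 ≈ 0.06254.

0.0625×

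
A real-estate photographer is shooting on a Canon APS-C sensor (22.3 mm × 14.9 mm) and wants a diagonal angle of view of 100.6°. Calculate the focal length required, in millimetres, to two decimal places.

Sensor diagonal = √(22.3² + 14.9²) = √719.3000 ≈ 26.8198 mm.
From α = 2·arctan(d/2f) we get f = d / (2·tan(α/2)).
With d = 26.8198 mm and α/2 = 50.3°, tan(α/2) ≈ 1.20451, so f ≈ 26.8198 / 2.40901 ≈ 11.1331 mm.

11.13 mm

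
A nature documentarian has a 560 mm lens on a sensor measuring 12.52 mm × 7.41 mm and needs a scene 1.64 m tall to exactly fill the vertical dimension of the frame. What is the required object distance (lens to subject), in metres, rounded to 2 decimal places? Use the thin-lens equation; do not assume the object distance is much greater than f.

W: 1.64 m = 1640 mm.
Magnification m = h/W = dᵢ/dₒ; combined with 1/f = 1/dₒ + 1/dᵢ this gives dₒ = f·(1 + W/h).
dₒ = 560 mm × (1 + 1640/7.41) = 560 × 222.3225 ≈ 124500.621 mm = 124.501 m.

124.50 m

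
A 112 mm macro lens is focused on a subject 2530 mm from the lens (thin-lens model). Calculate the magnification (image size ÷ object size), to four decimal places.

0.0463×

Thin lens: 1/f = 1/dₒ + 1/dᵢ → 1/dᵢ = 1/112 − 1/2530 = 0.0085333 mm⁻¹, so dᵢ ≈ 117.1878 mm.
Magnification m = dᵢ/dₒ = 117.1878/2530 ≈ 0.04632.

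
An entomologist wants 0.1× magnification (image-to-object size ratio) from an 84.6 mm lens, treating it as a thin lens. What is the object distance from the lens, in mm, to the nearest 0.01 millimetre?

930.60 mm

With m = dᵢ/dₒ and 1/f = 1/dₒ + 1/dᵢ, substituting dᵢ = m·dₒ gives 1/f = (1 + 1/m)/dₒ, hence dₒ = f·(1 + 1/m).
dₒ = 84.6 × (1 + 1/0.1) = 84.6 × 11.00000 ≈ 930.600 mm.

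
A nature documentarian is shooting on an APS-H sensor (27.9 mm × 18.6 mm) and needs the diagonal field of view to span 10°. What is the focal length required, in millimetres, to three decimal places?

191.634 mm

Sensor diagonal = √(27.9² + 18.6²) = √1124.3700 ≈ 33.5316 mm.
From α = 2·arctan(d/2f) we get f = d / (2·tan(α/2)).
With d = 33.5316 mm and α/2 = 5°, tan(α/2) ≈ 0.08749, so f ≈ 33.5316 / 0.17498 ≈ 191.6341 mm.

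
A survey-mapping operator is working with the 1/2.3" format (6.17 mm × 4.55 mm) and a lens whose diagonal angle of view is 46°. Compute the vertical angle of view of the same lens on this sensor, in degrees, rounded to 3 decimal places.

28.281°

Sensor diagonal = √(6.17² + 4.55²) = √58.7714 ≈ 7.6663 mm.
From the diagonal AOV: f = 7.6663 / (2·tan(23°)) = 7.6663 / 0.84895 ≈ 9.0303 mm.
Vertical AOV = 2·arctan(4.55 / (2 × 9.0303)) = 2·arctan(0.25193) ≈ 28.2806°.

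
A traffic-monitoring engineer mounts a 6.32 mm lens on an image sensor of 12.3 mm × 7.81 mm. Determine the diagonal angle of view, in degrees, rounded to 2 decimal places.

Sensor diagonal = √(12.3² + 7.81²) = √212.2861 ≈ 14.5700 mm.
Angle of view α = 2·arctan(d/2f) with d = 14.5700 mm and f = 6.32 mm.
d/2f = 1.15269; arctan(1.15269) ≈ 49.0573°, so α ≈ 98.1145°.

98.11°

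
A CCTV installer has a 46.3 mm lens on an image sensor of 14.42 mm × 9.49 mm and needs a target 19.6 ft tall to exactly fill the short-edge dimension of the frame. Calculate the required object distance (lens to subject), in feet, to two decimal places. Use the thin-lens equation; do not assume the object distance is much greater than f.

95.78 ft

W: 19.6 ft × 304.8 mm/ft = 5974.08 mm.
Magnification m = h/W = dᵢ/dₒ; combined with 1/f = 1/dₒ + 1/dᵢ this gives dₒ = f·(1 + W/h).
dₒ = 46.3 mm × (1 + 5974.08/9.49) = 46.3 × 630.5132 ≈ 29192.759 mm = 29192.759/304.8 ft = 95.7768 ft.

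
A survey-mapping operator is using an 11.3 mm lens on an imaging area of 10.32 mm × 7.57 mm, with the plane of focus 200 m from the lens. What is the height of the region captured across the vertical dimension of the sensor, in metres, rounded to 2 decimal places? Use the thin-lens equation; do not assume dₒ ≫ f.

133.97 m

dₒ: 200 m = 200000 mm.
Similar triangles through the lens centre give W/dₒ = h/dᵢ; with 1/f = 1/dₒ + 1/dᵢ this gives W = h·(dₒ − f)/f.
W = 7.57 mm × (200000 − 11.3) / 11.3 = 7.57 × 17698.1150 ≈ 133974.731 mm = 133.975 m.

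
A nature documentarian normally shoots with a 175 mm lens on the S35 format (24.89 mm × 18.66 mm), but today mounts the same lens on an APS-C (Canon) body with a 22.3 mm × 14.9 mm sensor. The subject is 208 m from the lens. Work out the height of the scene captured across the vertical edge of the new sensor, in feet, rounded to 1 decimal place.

58.1 ft

The focal length stays 175 mm; the relevant sensor dimension is now h = 14.9 mm. Object distance dₒ = 208 m = 208000 mm.
Thin-lens field height W = h·(dₒ − f)/f = 14.9 × (208000 − 175)/175 ≈ 17694.814 mm = 17694.814/304.8 ft = 58.0539 ft.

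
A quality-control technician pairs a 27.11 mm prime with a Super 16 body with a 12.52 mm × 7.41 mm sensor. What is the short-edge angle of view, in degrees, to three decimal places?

Angle of view α = 2·arctan(h/2f) with h = 7.41 mm and f = 27.11 mm.
h/2f = 0.13667; arctan(0.13667) ≈ 7.7821°, so α ≈ 15.5643°.

15.564°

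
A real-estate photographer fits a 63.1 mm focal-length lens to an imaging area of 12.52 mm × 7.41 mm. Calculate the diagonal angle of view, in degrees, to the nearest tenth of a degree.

Sensor diagonal = √(12.52² + 7.41²) = √211.6585 ≈ 14.5485 mm.
Angle of view α = 2·arctan(d/2f) with d = 14.5485 mm and f = 63.1 mm.
d/2f = 0.11528; arctan(0.11528) ≈ 6.5761°, so α ≈ 13.1522°.

13.2°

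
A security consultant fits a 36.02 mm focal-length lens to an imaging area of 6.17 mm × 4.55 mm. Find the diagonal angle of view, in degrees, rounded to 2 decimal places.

Sensor diagonal = √(6.17² + 4.55²) = √58.7714 ≈ 7.6663 mm.
Angle of view α = 2·arctan(d/2f) with d = 7.6663 mm and f = 36.02 mm.
d/2f = 0.10642; arctan(0.10642) ≈ 6.0744°, so α ≈ 12.1487°.

12.15°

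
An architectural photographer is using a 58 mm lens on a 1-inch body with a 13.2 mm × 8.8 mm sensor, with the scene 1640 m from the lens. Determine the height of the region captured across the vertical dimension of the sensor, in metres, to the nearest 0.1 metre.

248.8 m

dₒ: 1640 m = 1.64e+06 mm.
Similar triangles through the lens centre give W/dₒ = h/dᵢ; with 1/f = 1/dₒ + 1/dᵢ this gives W = h·(dₒ − f)/f.
W = 8.8 mm × (1.64e+06 − 58) / 58 = 8.8 × 28274.8621 ≈ 248818.786 mm = 248.819 m.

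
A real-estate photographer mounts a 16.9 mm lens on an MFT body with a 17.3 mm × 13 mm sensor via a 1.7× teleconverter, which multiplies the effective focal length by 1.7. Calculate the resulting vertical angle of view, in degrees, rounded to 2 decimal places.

25.50°

Effective focal length f = 16.9 × 1.7 = 28.73 mm.
α = 2·arctan(13 / (2 × 28.73)) = 2·arctan(0.22624) ≈ 25.4965°.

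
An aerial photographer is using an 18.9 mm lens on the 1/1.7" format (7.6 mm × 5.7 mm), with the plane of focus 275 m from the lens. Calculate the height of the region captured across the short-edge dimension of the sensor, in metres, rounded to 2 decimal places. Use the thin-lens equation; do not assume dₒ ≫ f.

82.93 m

dₒ: 275 m = 275000 mm.
Similar triangles through the lens centre give W/dₒ = h/dᵢ; with 1/f = 1/dₒ + 1/dᵢ this gives W = h·(dₒ − f)/f.
W = 5.7 mm × (275000 − 18.9) / 18.9 = 5.7 × 14549.2646 ≈ 82930.808 mm = 82.9308 m.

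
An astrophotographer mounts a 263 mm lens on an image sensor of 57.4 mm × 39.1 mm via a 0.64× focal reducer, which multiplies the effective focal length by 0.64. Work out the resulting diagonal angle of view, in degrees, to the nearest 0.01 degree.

Effective focal length f = 263 × 0.64 = 168.32 mm.
Sensor diagonal = √(57.4² + 39.1²) = √4823.5700 ≈ 69.4519 mm.
α = 2·arctan(69.452 / (2 × 168.32)) = 2·arctan(0.20631) ≈ 23.3142°.

23.31°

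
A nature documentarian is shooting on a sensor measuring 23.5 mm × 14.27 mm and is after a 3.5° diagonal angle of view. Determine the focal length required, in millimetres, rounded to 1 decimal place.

Sensor diagonal = √(23.5² + 14.27²) = √755.8829 ≈ 27.4933 mm.
From α = 2·arctan(d/2f) we get f = d / (2·tan(α/2)).
With d = 27.4933 mm and α/2 = 1.75°, tan(α/2) ≈ 0.03055, so f ≈ 27.4933 / 0.06111 ≈ 449.9319 mm.

449.9 mm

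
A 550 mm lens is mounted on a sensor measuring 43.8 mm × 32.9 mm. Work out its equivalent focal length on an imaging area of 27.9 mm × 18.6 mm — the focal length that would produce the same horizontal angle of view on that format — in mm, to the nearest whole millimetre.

350 mm

Equal angle of view means equal width/f ratio, so f₂ = f₁ · (width₂/width₁) = 550 × 27.9/43.8.
f₂ = 550 × 0.63699 ≈ 350.342 mm.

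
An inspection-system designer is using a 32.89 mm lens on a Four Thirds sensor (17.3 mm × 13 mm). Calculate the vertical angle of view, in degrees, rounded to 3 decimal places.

Angle of view α = 2·arctan(h/2f) with h = 13 mm and f = 32.89 mm.
h/2f = 0.19763; arctan(0.19763) ≈ 11.1792°, so α ≈ 22.3584°.

22.358°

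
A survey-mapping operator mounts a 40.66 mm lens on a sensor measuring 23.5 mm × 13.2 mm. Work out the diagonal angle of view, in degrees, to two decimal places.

Sensor diagonal = √(23.5² + 13.2²) = √726.4900 ≈ 26.9535 mm.
Angle of view α = 2·arctan(d/2f) with d = 26.9535 mm and f = 40.66 mm.
d/2f = 0.33145; arctan(0.33145) ≈ 18.3378°, so α ≈ 36.6755°.

36.68°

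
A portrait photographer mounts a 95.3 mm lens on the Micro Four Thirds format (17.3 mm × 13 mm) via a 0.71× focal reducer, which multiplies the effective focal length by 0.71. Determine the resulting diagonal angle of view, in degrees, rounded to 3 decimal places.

Effective focal length f = 95.3 × 0.71 = 67.663 mm.
Sensor diagonal = √(17.3² + 13²) = √468.2900 ≈ 21.6400 mm.
α = 2·arctan(21.640 / (2 × 67.663)) = 2·arctan(0.15991) ≈ 18.1705°.

18.171°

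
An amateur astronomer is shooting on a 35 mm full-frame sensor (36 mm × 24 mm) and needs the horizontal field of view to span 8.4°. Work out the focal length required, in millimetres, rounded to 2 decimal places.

From α = 2·arctan(w/2f) we get f = w / (2·tan(α/2)).
With w = 36 mm and α/2 = 4.2°, tan(α/2) ≈ 0.07344, so f ≈ 36 / 0.14687 ≈ 245.1134 mm.

245.11 mm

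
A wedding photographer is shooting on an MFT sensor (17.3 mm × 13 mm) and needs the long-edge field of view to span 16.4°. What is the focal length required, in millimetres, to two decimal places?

60.03 mm

From α = 2·arctan(w/2f) we get f = w / (2·tan(α/2)).
With w = 17.3 mm and α/2 = 8.2°, tan(α/2) ≈ 0.14410, so f ≈ 17.3 / 0.28820 ≈ 60.0268 mm.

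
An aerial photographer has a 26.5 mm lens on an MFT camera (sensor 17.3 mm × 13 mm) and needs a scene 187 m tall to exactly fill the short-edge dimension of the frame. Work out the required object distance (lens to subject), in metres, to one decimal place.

381.2 m

W: 187 m = 187000 mm.
Magnification m = h/W = dᵢ/dₒ; combined with 1/f = 1/dₒ + 1/dᵢ this gives dₒ = f·(1 + W/h).
dₒ = 26.5 mm × (1 + 187000/13) = 26.5 × 14385.6154 ≈ 381218.808 mm = 381.219 m.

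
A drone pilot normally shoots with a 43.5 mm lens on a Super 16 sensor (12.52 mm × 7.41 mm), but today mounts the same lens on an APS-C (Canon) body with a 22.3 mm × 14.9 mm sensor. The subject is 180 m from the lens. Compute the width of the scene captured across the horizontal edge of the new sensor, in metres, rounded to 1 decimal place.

The focal length stays 43.5 mm; the relevant sensor dimension is now w = 22.3 mm. Object distance dₒ = 180 m = 180000 mm.
Thin-lens field width W = w·(dₒ − f)/f = 22.3 × (180000 − 43.5)/43.5 ≈ 92253.562 mm = 92.2536 m.

92.3 m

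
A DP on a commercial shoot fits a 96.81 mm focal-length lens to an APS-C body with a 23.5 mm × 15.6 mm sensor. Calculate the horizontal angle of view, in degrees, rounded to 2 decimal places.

13.84°

Angle of view α = 2·arctan(w/2f) with w = 23.5 mm and f = 96.81 mm.
w/2f = 0.12137; arctan(0.12137) ≈ 6.9202°, so α ≈ 13.8405°.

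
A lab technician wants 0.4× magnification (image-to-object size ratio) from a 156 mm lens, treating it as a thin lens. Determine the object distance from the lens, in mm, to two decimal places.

With m = dᵢ/dₒ and 1/f = 1/dₒ + 1/dᵢ, substituting dᵢ = m·dₒ gives 1/f = (1 + 1/m)/dₒ, hence dₒ = f·(1 + 1/m).
dₒ = 156 × (1 + 1/0.4) = 156 × 3.50000 ≈ 546.000 mm.

546.00 mm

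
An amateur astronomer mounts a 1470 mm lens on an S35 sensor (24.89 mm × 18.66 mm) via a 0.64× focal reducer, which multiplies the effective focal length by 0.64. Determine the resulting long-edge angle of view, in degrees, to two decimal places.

Effective focal length f = 1470 × 0.64 = 940.8 mm.
α = 2·arctan(24.89 / (2 × 940.8)) = 2·arctan(0.01323) ≈ 1.5157°.

1.52°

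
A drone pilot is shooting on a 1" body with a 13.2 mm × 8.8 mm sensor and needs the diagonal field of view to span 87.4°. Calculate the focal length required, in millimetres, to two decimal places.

Sensor diagonal = √(13.2² + 8.8²) = √251.6800 ≈ 15.8644 mm.
From α = 2·arctan(d/2f) we get f = d / (2·tan(α/2)).
With d = 15.8644 mm and α/2 = 43.7°, tan(α/2) ≈ 0.95562, so f ≈ 15.8644 / 1.91124 ≈ 8.3006 mm.

8.30 mm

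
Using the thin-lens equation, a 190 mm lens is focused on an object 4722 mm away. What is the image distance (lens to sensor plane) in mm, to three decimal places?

197.966 mm

1/dᵢ = 1/f − 1/dₒ = 1/190 − 1/4722 = 0.0050514 mm⁻¹.
dᵢ = 1/0.0050514 ≈ 197.9656 mm.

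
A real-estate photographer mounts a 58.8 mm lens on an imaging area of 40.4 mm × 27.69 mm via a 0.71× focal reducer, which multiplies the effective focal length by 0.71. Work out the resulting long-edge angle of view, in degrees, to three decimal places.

Effective focal length f = 58.8 × 0.71 = 41.748 mm.
α = 2·arctan(40.4 / (2 × 41.748)) = 2·arctan(0.48386) ≈ 51.6405°.

51.641°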